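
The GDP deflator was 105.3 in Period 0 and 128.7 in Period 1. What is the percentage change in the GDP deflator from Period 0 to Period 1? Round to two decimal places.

22.22%

Change = (128.7 − 105.3) / 105.3 × 100
       = 23.4 / 105.3 × 100 = 22.2222%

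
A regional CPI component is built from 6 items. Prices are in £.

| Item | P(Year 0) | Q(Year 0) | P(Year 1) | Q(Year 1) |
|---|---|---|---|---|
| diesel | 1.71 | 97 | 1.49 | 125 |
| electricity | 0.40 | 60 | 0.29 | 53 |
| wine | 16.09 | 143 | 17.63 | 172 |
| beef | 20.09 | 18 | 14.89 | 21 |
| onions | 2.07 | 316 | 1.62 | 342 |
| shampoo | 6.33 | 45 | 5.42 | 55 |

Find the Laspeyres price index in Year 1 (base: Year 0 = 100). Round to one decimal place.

97.8

Laspeyres price index uses base-period quantities as weights.
ΣP(Year 1)·Q(Year 0) = 1.49×97 + 0.29×60 + 17.63×143 + 14.89×18 + 1.62×316 + 5.42×45 = 144.53 + 17.4 + 2521.09 + 268.02 + 511.92 + 243.9 = 3706.86
ΣP(Year 0)·Q(Year 0) = 1.71×97 + 0.40×60 + 16.09×143 + 20.09×18 + 2.07×316 + 6.33×45 = 165.87 + 24 + 2300.87 + 361.62 + 654.12 + 284.85 = 3791.33
Index = 3706.86 / 3791.33 × 100 = 97.7720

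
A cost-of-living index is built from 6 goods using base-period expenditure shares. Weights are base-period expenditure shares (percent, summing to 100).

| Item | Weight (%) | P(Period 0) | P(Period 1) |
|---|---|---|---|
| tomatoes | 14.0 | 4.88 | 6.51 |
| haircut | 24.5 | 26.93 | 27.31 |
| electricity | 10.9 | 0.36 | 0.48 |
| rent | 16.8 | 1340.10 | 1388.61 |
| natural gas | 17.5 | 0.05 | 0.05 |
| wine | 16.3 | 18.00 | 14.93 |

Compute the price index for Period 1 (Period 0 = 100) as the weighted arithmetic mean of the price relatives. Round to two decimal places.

106.48

tomatoes: 14.0 × (6.51/4.88) = 14.0 × 1.334016 = 18.6762
haircut: 24.5 × (27.31/26.93) = 24.5 × 1.014111 = 24.8457
electricity: 10.9 × (0.48/0.36) = 10.9 × 1.333333 = 14.5333
rent: 16.8 × (1388.61/1340.10) = 16.8 × 1.036199 = 17.4081
natural gas: 17.5 × (0.05/0.05) = 17.5 × 1.000000 = 17.5000
wine: 16.3 × (14.93/18.00) = 16.3 × 0.829444 = 13.5199
Index = Σ wᵢ·(p₁ᵢ/p₀ᵢ) = 18.6762 + 24.8457 + 14.5333 + 17.4081 + 17.5000 + 13.5199 = 106.4834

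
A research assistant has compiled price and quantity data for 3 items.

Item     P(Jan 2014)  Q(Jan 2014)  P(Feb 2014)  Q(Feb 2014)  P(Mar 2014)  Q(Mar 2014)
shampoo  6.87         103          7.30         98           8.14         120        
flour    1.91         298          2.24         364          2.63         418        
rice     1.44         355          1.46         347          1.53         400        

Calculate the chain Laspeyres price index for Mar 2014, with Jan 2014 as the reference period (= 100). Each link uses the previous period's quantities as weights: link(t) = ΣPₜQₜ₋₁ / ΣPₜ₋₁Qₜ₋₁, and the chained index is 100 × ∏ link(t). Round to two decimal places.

121.60

Link Jan 2014→Feb 2014:
ΣP(Feb 2014)Q(Jan 2014) = 7.30×103 + 2.24×298 + 1.46×355 = 751.9 + 667.52 + 518.3 = 1937.72
ΣP(Jan 2014)Q(Jan 2014) = 6.87×103 + 1.91×298 + 1.44×355 = 707.61 + 569.18 + 511.2 = 1787.99
link = 1937.72/1787.99 = 1.083742
Link Feb 2014→Mar 2014:
ΣP(Mar 2014)Q(Feb 2014) = 8.14×98 + 2.63×364 + 1.53×347 = 797.72 + 957.32 + 530.91 = 2285.95
ΣP(Feb 2014)Q(Feb 2014) = 7.30×98 + 2.24×364 + 1.46×347 = 715.4 + 815.36 + 506.62 = 2037.38
link = 2285.95/2037.38 = 1.122005
Chained index = 100 × 1.083742 × 1.122005 = 121.5964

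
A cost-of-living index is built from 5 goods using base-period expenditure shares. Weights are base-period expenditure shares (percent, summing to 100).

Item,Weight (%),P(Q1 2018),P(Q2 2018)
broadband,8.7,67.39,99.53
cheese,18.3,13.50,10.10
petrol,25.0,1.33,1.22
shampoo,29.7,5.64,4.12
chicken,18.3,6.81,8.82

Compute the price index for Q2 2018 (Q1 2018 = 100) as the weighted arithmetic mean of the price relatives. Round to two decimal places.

94.87

broadband: 8.7 × (99.53/67.39) = 8.7 × 1.476925 = 12.8493
cheese: 18.3 × (10.10/13.50) = 18.3 × 0.748148 = 13.6911
petrol: 25.0 × (1.22/1.33) = 25.0 × 0.917293 = 22.9323
shampoo: 29.7 × (4.12/5.64) = 29.7 × 0.730496 = 21.6957
chicken: 18.3 × (8.82/6.81) = 18.3 × 1.295154 = 23.7013
Index = Σ wᵢ·(p₁ᵢ/p₀ᵢ) = 12.8493 + 13.6911 + 22.9323 + 21.6957 + 23.7013 = 94.8698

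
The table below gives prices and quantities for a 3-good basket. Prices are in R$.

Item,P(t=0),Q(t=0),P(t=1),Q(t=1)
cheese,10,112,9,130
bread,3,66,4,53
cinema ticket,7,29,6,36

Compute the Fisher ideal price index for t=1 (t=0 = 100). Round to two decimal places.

Laspeyres component (base-period weights):
ΣP(t=1)Q(t=0) = 9×112 + 4×66 + 6×29 = 1008 + 264 + 174 = 1446
ΣP(t=0)Q(t=0) = 10×112 + 3×66 + 7×29 = 1120 + 198 + 203 = 1521
L = 1446 / 1521 × 100 = 95.0690
Paasche component (current-period weights):
ΣP(t=1)Q(t=1) = 9×130 + 4×53 + 6×36 = 1170 + 212 + 216 = 1598
ΣP(t=0)Q(t=1) = 10×130 + 3×53 + 7×36 = 1300 + 159 + 252 = 1711
P = 1598 / 1711 × 100 = 93.3957
Fisher = √(L × P) = √(95.0690 × 93.3957) = 94.2286

94.23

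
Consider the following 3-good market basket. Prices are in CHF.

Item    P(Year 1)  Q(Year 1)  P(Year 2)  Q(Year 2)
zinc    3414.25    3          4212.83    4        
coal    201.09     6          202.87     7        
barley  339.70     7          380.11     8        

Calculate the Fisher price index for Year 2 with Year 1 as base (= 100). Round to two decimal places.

Laspeyres component (base-period weights):
ΣP(Year 2)Q(Year 1) = 4212.83×3 + 202.87×6 + 380.11×7 = 12638.49 + 1217.22 + 2660.77 = 16516.48
ΣP(Year 1)Q(Year 1) = 3414.25×3 + 201.09×6 + 339.70×7 = 10242.75 + 1206.54 + 2377.9 = 13827.19
L = 16516.48 / 13827.19 × 100 = 119.4493
Paasche component (current-period weights):
ΣP(Year 2)Q(Year 2) = 4212.83×4 + 202.87×7 + 380.11×8 = 16851.32 + 1420.09 + 3040.88 = 21312.29
ΣP(Year 1)Q(Year 2) = 3414.25×4 + 201.09×7 + 339.70×8 = 13657 + 1407.63 + 2717.6 = 17782.23
P = 21312.29 / 17782.23 × 100 = 119.8516
Fisher = √(L × P) = √(119.4493 × 119.8516) = 119.6503

119.65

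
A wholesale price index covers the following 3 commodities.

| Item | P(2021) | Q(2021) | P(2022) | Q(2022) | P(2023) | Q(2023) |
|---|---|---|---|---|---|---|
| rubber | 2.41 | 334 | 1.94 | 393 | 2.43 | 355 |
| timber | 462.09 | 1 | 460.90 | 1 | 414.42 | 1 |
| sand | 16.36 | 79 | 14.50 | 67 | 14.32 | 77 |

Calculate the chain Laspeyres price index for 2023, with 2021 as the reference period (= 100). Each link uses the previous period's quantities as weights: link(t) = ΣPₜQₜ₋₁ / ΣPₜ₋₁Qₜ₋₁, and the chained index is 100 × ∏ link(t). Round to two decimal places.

93.46

Link 2021→2022:
ΣP(2022)Q(2021) = 1.94×334 + 460.90×1 + 14.50×79 = 647.96 + 460.9 + 1145.5 = 2254.36
ΣP(2021)Q(2021) = 2.41×334 + 462.09×1 + 16.36×79 = 804.94 + 462.09 + 1292.44 = 2559.47
link = 2254.36/2559.47 = 0.880792
Link 2022→2023:
ΣP(2023)Q(2022) = 2.43×393 + 414.42×1 + 14.32×67 = 954.99 + 414.42 + 959.44 = 2328.85
ΣP(2022)Q(2022) = 1.94×393 + 460.90×1 + 14.50×67 = 762.42 + 460.9 + 971.5 = 2194.82
link = 2328.85/2194.82 = 1.061067
Chained index = 100 × 0.880792 × 1.061067 = 93.4579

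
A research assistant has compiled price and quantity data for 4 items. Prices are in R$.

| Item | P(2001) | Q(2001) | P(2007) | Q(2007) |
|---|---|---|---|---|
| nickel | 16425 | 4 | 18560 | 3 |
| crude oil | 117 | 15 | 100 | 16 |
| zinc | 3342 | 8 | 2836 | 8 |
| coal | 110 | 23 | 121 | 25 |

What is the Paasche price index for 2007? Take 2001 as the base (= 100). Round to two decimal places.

Paasche price index uses current-period quantities as weights.
ΣP(2007)·Q(2007) = 18560×3 + 100×16 + 2836×8 + 121×25 = 55680 + 1600 + 22688 + 3025 = 82993
ΣP(2001)·Q(2007) = 16425×3 + 117×16 + 3342×8 + 110×25 = 49275 + 1872 + 26736 + 2750 = 80633
Index = 82993 / 80633 × 100 = 102.9268

102.93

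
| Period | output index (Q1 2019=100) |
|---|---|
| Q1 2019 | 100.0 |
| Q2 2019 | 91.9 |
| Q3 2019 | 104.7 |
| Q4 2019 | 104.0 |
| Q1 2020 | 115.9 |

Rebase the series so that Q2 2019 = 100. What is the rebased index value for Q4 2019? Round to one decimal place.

Rebased(Q4 2019) = 104.0 / 91.9 × 100 = 113.1665

113.2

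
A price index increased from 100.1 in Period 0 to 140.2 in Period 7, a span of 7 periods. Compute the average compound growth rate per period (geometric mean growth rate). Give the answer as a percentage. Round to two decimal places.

4.93%

Growth factor = (140.2/100.1)^(1/7) = (1.400599)^(1/7) = 1.049306
Growth rate = 1.049306 − 1 = 0.049306 = 4.9306%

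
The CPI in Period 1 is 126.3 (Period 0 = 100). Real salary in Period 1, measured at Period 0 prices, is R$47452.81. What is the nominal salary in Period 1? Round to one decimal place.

59932.9

Nominal = Real × (Index/100) = 47452.81 × (126.3/100)
        = 47452.81 × 1.263 = 59932.8990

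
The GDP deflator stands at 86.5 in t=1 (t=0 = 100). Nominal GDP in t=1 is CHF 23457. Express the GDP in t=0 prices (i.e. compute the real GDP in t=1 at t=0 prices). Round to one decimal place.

Real = Nominal ÷ (Index/100) = 23457 ÷ (86.5/100)
     = 23457 ÷ 0.865 = 27117.9191

27117.9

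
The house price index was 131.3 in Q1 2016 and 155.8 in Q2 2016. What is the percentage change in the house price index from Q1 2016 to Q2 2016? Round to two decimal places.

Change = (155.8 − 131.3) / 131.3 × 100
       = 24.5 / 131.3 × 100 = 18.6596%

18.66%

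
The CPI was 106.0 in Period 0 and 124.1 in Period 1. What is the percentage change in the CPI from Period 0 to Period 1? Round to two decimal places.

17.08%

Change = (124.1 − 106.0) / 106.0 × 100
       = 18.1 / 106.0 × 100 = 17.0755%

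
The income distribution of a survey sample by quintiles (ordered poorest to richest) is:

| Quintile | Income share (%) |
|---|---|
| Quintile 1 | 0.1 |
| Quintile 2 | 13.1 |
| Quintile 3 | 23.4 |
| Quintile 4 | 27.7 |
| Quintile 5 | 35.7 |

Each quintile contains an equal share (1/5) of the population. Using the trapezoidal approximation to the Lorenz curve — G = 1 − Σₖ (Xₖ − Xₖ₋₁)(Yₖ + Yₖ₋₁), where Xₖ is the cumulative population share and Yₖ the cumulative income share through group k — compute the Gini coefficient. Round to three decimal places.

0.343

Cumulative income shares Yₖ: 0.0010, 0.1320, 0.3660, 0.6430, 1.0000
Σ (Xₖ−Xₖ₋₁)(Yₖ+Yₖ₋₁) = (1/5)(0.0010+0.0000) + (1/5)(0.1320+0.0010) + (1/5)(0.3660+0.1320) + (1/5)(0.6430+0.3660) + (1/5)(1.0000+0.6430)
  = 0.0002 + 0.0266 + 0.0996 + 0.2018 + 0.3286 = 0.6568
G = 1 − 0.6568 = 0.3432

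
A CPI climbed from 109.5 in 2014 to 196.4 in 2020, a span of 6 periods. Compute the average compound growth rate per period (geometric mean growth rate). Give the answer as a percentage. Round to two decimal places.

10.23%

Growth factor = (196.4/109.5)^(1/6) = (1.793607)^(1/6) = 1.102270
Growth rate = 1.102270 − 1 = 0.102270 = 10.2270%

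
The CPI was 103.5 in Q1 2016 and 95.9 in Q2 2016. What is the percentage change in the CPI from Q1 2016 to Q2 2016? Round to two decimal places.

-7.34%

Change = (95.9 − 103.5) / 103.5 × 100
       = -7.6 / 103.5 × 100 = -7.3430%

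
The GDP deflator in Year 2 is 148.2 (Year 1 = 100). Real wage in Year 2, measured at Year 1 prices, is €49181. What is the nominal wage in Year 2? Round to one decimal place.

72886.2

Nominal = Real × (Index/100) = 49181 × (148.2/100)
        = 49181 × 1.482 = 72886.2420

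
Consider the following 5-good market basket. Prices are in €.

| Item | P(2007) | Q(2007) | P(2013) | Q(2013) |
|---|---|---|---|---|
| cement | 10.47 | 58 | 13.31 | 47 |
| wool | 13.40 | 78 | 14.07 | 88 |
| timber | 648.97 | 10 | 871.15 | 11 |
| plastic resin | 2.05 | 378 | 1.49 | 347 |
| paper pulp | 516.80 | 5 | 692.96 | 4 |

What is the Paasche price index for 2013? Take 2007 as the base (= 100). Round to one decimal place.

Paasche price index uses current-period quantities as weights.
ΣP(2013)·Q(2013) = 13.31×47 + 14.07×88 + 871.15×11 + 1.49×347 + 692.96×4 = 625.57 + 1238.16 + 9582.65 + 517.03 + 2771.84 = 14735.25
ΣP(2007)·Q(2013) = 10.47×47 + 13.40×88 + 648.97×11 + 2.05×347 + 516.80×4 = 492.09 + 1179.2 + 7138.67 + 711.35 + 2067.2 = 11588.51
Index = 14735.25 / 11588.51 × 100 = 127.1540

127.2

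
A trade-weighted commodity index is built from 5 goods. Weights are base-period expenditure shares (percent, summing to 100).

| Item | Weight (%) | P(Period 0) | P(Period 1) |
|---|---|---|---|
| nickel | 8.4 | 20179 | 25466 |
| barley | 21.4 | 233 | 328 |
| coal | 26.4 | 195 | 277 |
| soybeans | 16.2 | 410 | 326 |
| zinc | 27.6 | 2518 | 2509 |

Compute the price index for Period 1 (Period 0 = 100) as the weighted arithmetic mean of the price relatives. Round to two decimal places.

nickel: 8.4 × (25466/20179) = 8.4 × 1.262005 = 10.6008
barley: 21.4 × (328/233) = 21.4 × 1.407725 = 30.1253
coal: 26.4 × (277/195) = 26.4 × 1.420513 = 37.5015
soybeans: 16.2 × (326/410) = 16.2 × 0.795122 = 12.8810
zinc: 27.6 × (2509/2518) = 27.6 × 0.996426 = 27.5014
Index = Σ wᵢ·(p₁ᵢ/p₀ᵢ) = 10.6008 + 30.1253 + 37.5015 + 12.8810 + 27.5014 = 118.6100

118.61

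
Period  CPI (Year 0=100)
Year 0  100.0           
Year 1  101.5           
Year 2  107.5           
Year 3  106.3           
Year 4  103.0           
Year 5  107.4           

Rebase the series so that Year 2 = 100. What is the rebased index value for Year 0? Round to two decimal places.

93.02

Rebased(Year 0) = 100.0 / 107.5 × 100 = 93.0233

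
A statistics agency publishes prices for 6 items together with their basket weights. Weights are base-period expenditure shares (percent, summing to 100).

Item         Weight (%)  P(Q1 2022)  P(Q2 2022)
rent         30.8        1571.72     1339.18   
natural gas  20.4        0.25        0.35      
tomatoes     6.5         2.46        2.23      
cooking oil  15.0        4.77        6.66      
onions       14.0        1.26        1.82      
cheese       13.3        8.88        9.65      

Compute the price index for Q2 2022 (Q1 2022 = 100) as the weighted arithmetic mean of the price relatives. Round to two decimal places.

rent: 30.8 × (1339.18/1571.72) = 30.8 × 0.852047 = 26.2431
natural gas: 20.4 × (0.35/0.25) = 20.4 × 1.400000 = 28.5600
tomatoes: 6.5 × (2.23/2.46) = 6.5 × 0.906504 = 5.8923
cooking oil: 15.0 × (6.66/4.77) = 15.0 × 1.396226 = 20.9434
onions: 14.0 × (1.82/1.26) = 14.0 × 1.444444 = 20.2222
cheese: 13.3 × (9.65/8.88) = 13.3 × 1.086712 = 14.4533
Index = Σ wᵢ·(p₁ᵢ/p₀ᵢ) = 26.2431 + 28.5600 + 5.8923 + 20.9434 + 20.2222 + 14.4533 = 116.3142

116.31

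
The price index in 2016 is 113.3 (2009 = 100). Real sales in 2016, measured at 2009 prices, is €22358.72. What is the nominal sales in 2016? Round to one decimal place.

Nominal = Real × (Index/100) = 22358.72 × (113.3/100)
        = 22358.72 × 1.133 = 25332.4298

25332.4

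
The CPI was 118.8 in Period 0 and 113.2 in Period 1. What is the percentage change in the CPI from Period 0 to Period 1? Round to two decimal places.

-4.71%

Change = (113.2 − 118.8) / 118.8 × 100
       = -5.6 / 118.8 × 100 = -4.7138%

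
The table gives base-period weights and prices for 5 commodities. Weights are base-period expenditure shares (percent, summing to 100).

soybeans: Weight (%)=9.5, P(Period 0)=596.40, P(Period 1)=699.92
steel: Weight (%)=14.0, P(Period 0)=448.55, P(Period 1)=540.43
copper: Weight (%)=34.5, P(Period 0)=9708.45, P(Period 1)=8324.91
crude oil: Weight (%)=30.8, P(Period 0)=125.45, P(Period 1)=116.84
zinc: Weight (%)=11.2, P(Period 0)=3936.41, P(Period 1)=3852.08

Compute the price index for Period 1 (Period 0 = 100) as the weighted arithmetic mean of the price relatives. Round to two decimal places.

soybeans: 9.5 × (699.92/596.40) = 9.5 × 1.173575 = 11.1490
steel: 14.0 × (540.43/448.55) = 14.0 × 1.204838 = 16.8677
copper: 34.5 × (8324.91/9708.45) = 34.5 × 0.857491 = 29.5834
crude oil: 30.8 × (116.84/125.45) = 30.8 × 0.931367 = 28.6861
zinc: 11.2 × (3852.08/3936.41) = 11.2 × 0.978577 = 10.9601
Index = Σ wᵢ·(p₁ᵢ/p₀ᵢ) = 11.1490 + 16.8677 + 29.5834 + 28.6861 + 10.9601 = 97.2463

97.25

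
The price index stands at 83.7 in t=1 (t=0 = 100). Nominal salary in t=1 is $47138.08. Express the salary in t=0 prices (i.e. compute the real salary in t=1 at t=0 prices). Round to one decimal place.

56317.9

Real = Nominal ÷ (Index/100) = 47138.08 ÷ (83.7/100)
     = 47138.08 ÷ 0.837 = 56317.8973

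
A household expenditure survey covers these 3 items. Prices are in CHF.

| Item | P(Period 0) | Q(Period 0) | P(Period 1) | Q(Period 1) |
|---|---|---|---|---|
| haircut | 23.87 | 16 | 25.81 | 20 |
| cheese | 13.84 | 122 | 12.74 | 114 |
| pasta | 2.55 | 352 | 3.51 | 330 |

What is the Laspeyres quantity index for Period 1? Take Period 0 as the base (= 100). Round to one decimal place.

Laspeyres quantity index uses base-period prices as weights.
ΣP(Period 0)·Q(Period 1) = 23.87×20 + 13.84×114 + 2.55×330 = 477.4 + 1577.76 + 841.5 = 2896.66
ΣP(Period 0)·Q(Period 0) = 23.87×16 + 13.84×122 + 2.55×352 = 381.92 + 1688.48 + 897.6 = 2968
Index = 2896.66 / 2968 × 100 = 97.5964

97.6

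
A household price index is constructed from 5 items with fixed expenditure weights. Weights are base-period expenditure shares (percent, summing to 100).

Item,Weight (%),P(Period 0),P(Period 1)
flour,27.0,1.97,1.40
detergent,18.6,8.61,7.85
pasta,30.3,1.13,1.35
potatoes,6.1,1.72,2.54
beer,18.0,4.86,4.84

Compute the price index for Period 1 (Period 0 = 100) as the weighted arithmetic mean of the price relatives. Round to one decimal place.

99.3

flour: 27.0 × (1.40/1.97) = 27.0 × 0.710660 = 19.1878
detergent: 18.6 × (7.85/8.61) = 18.6 × 0.911731 = 16.9582
pasta: 30.3 × (1.35/1.13) = 30.3 × 1.194690 = 36.1991
potatoes: 6.1 × (2.54/1.72) = 6.1 × 1.476744 = 9.0081
beer: 18.0 × (4.84/4.86) = 18.0 × 0.995885 = 17.9259
Index = Σ wᵢ·(p₁ᵢ/p₀ᵢ) = 19.1878 + 16.9582 + 36.1991 + 9.0081 + 17.9259 = 99.2792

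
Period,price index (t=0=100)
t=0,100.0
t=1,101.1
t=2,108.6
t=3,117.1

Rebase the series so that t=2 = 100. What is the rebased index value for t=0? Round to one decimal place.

Rebased(t=0) = 100.0 / 108.6 × 100 = 92.0810

92.1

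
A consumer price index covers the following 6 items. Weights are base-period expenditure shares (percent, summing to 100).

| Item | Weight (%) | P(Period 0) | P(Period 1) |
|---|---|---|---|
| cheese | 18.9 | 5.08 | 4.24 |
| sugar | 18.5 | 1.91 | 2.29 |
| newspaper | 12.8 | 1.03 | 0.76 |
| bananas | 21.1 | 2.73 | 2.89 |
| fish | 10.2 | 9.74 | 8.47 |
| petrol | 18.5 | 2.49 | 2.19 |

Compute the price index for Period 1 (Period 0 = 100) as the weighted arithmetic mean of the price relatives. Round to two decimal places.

cheese: 18.9 × (4.24/5.08) = 18.9 × 0.834646 = 15.7748
sugar: 18.5 × (2.29/1.91) = 18.5 × 1.198953 = 22.1806
newspaper: 12.8 × (0.76/1.03) = 12.8 × 0.737864 = 9.4447
bananas: 21.1 × (2.89/2.73) = 21.1 × 1.058608 = 22.3366
fish: 10.2 × (8.47/9.74) = 10.2 × 0.869610 = 8.8700
petrol: 18.5 × (2.19/2.49) = 18.5 × 0.879518 = 16.2711
Index = Σ wᵢ·(p₁ᵢ/p₀ᵢ) = 15.7748 + 22.1806 + 9.4447 + 22.3366 + 8.8700 + 16.2711 = 94.8778

94.88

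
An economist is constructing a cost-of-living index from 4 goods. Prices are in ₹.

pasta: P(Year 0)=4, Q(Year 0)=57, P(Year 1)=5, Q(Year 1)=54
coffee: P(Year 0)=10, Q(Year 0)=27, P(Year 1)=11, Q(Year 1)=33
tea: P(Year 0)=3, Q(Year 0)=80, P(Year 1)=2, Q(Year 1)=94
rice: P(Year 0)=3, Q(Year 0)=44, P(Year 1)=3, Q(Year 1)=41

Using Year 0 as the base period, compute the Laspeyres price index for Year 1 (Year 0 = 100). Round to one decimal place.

Laspeyres price index uses base-period quantities as weights.
ΣP(Year 1)·Q(Year 0) = 5×57 + 11×27 + 2×80 + 3×44 = 285 + 297 + 160 + 132 = 874
ΣP(Year 0)·Q(Year 0) = 4×57 + 10×27 + 3×80 + 3×44 = 228 + 270 + 240 + 132 = 870
Index = 874 / 870 × 100 = 100.4598

100.5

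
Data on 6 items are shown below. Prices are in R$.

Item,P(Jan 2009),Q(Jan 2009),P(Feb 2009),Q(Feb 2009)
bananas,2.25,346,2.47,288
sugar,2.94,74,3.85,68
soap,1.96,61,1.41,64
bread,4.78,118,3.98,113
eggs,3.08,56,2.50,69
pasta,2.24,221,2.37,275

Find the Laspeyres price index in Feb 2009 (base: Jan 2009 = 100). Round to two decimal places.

Laspeyres price index uses base-period quantities as weights.
ΣP(Feb 2009)·Q(Jan 2009) = 2.47×346 + 3.85×74 + 1.41×61 + 3.98×118 + 2.50×56 + 2.37×221 = 854.62 + 284.9 + 86.01 + 469.64 + 140 + 523.77 = 2358.94
ΣP(Jan 2009)·Q(Jan 2009) = 2.25×346 + 2.94×74 + 1.96×61 + 4.78×118 + 3.08×56 + 2.24×221 = 778.5 + 217.56 + 119.56 + 564.04 + 172.48 + 495.04 = 2347.18
Index = 2358.94 / 2347.18 × 100 = 100.5010

100.50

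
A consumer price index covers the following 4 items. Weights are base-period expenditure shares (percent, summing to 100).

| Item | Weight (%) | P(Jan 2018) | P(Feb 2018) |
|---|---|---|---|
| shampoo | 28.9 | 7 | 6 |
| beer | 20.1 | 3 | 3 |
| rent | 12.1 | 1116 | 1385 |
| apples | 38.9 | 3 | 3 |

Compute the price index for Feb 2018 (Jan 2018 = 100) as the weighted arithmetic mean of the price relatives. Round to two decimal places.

98.79

shampoo: 28.9 × (6/7) = 28.9 × 0.857143 = 24.7714
beer: 20.1 × (3/3) = 20.1 × 1.000000 = 20.1000
rent: 12.1 × (1385/1116) = 12.1 × 1.241039 = 15.0166
apples: 38.9 × (3/3) = 38.9 × 1.000000 = 38.9000
Index = Σ wᵢ·(p₁ᵢ/p₀ᵢ) = 24.7714 + 20.1000 + 15.0166 + 38.9000 = 98.7880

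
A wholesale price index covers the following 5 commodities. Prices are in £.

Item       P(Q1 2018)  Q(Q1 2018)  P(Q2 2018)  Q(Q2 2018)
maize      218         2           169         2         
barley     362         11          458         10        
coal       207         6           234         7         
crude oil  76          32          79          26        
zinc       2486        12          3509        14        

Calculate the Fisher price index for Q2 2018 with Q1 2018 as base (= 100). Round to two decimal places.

136.06

Laspeyres component (base-period weights):
ΣP(Q2 2018)Q(Q1 2018) = 169×2 + 458×11 + 234×6 + 79×32 + 3509×12 = 338 + 5038 + 1404 + 2528 + 42108 = 51416
ΣP(Q1 2018)Q(Q1 2018) = 218×2 + 362×11 + 207×6 + 76×32 + 2486×12 = 436 + 3982 + 1242 + 2432 + 29832 = 37924
L = 51416 / 37924 × 100 = 135.5764
Paasche component (current-period weights):
ΣP(Q2 2018)Q(Q2 2018) = 169×2 + 458×10 + 234×7 + 79×26 + 3509×14 = 338 + 4580 + 1638 + 2054 + 49126 = 57736
ΣP(Q1 2018)Q(Q2 2018) = 218×2 + 362×10 + 207×7 + 76×26 + 2486×14 = 436 + 3620 + 1449 + 1976 + 34804 = 42285
P = 57736 / 42285 × 100 = 136.5401
Fisher = √(L × P) = √(135.5764 × 136.5401) = 136.0574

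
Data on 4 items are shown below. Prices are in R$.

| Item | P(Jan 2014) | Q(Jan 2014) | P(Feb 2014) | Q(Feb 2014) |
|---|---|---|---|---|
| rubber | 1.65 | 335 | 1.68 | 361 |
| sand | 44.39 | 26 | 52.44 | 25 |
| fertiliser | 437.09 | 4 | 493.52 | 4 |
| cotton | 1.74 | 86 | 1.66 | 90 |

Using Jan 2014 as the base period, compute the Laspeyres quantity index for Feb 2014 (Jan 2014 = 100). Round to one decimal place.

Laspeyres quantity index uses base-period prices as weights.
ΣP(Jan 2014)·Q(Feb 2014) = 1.65×361 + 44.39×25 + 437.09×4 + 1.74×90 = 595.65 + 1109.75 + 1748.36 + 156.6 = 3610.36
ΣP(Jan 2014)·Q(Jan 2014) = 1.65×335 + 44.39×26 + 437.09×4 + 1.74×86 = 552.75 + 1154.14 + 1748.36 + 149.64 = 3604.89
Index = 3610.36 / 3604.89 × 100 = 100.1517

100.2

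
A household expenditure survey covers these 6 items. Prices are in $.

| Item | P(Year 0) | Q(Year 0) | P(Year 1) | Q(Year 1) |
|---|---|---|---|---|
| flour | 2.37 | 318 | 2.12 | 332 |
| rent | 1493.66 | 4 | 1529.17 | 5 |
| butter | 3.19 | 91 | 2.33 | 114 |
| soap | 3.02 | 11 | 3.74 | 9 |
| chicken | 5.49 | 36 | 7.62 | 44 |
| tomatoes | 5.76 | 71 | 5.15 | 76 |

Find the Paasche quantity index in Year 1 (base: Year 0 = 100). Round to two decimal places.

Paasche quantity index uses current-period prices as weights.
ΣP(Year 1)·Q(Year 1) = 2.12×332 + 1529.17×5 + 2.33×114 + 3.74×9 + 7.62×44 + 5.15×76 = 703.84 + 7645.85 + 265.62 + 33.66 + 335.28 + 391.4 = 9375.65
ΣP(Year 1)·Q(Year 0) = 2.12×318 + 1529.17×4 + 2.33×91 + 3.74×11 + 7.62×36 + 5.15×71 = 674.16 + 6116.68 + 212.03 + 41.14 + 274.32 + 365.65 = 7683.98
Index = 9375.65 / 7683.98 × 100 = 122.0155

122.02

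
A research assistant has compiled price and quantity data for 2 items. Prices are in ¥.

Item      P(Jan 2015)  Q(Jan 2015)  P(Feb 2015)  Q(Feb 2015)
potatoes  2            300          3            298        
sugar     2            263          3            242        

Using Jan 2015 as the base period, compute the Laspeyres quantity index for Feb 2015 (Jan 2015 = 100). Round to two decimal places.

Laspeyres quantity index uses base-period prices as weights.
ΣP(Jan 2015)·Q(Feb 2015) = 2×298 + 2×242 = 596 + 484 = 1080
ΣP(Jan 2015)·Q(Jan 2015) = 2×300 + 2×263 = 600 + 526 = 1126
Index = 1080 / 1126 × 100 = 95.9147

95.91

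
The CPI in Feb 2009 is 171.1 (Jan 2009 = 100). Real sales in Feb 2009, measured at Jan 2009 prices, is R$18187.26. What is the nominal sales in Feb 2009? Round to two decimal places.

Nominal = Real × (Index/100) = 18187.26 × (171.1/100)
        = 18187.26 × 1.711 = 31118.4019

31118.40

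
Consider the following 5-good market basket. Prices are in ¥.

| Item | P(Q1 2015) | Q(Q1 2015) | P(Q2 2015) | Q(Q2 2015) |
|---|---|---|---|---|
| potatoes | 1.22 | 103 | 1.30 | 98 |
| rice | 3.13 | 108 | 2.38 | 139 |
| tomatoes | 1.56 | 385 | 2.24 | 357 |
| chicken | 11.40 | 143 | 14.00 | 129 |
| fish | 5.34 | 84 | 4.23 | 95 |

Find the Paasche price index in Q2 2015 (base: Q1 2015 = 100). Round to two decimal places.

Paasche price index uses current-period quantities as weights.
ΣP(Q2 2015)·Q(Q2 2015) = 1.30×98 + 2.38×139 + 2.24×357 + 14.00×129 + 4.23×95 = 127.4 + 330.82 + 799.68 + 1806 + 401.85 = 3465.75
ΣP(Q1 2015)·Q(Q2 2015) = 1.22×98 + 3.13×139 + 1.56×357 + 11.40×129 + 5.34×95 = 119.56 + 435.07 + 556.92 + 1470.6 + 507.3 = 3089.45
Index = 3465.75 / 3089.45 × 100 = 112.1802

112.18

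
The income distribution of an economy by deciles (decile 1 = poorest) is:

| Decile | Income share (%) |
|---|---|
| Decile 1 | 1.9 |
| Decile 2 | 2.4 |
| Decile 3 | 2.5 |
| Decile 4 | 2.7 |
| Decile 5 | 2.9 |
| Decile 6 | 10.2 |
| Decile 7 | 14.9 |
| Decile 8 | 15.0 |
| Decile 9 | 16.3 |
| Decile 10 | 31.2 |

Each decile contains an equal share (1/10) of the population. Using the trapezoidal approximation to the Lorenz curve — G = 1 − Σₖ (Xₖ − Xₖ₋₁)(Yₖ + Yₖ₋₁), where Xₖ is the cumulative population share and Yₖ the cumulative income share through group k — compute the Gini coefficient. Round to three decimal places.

Cumulative income shares Yₖ: 0.0190, 0.0430, 0.0680, 0.0950, 0.1240, 0.2260, 0.3750, 0.5250, 0.6880, 1.0000
Σ (Xₖ−Xₖ₋₁)(Yₖ+Yₖ₋₁) = (1/10)(0.0190+0.0000) + (1/10)(0.0430+0.0190) + (1/10)(0.0680+0.0430) + (1/10)(0.0950+0.0680) + (1/10)(0.1240+0.0950) + (1/10)(0.2260+0.1240) + (1/10)(0.3750+0.2260) + (1/10)(0.5250+0.3750) + (1/10)(0.6880+0.5250) + (1/10)(1.0000+0.6880)
  = 0.0019 + 0.0062 + 0.0111 + 0.0163 + 0.0219 + 0.0350 + 0.0601 + 0.0900 + 0.1213 + 0.1688 = 0.5326
G = 1 − 0.5326 = 0.4674

0.467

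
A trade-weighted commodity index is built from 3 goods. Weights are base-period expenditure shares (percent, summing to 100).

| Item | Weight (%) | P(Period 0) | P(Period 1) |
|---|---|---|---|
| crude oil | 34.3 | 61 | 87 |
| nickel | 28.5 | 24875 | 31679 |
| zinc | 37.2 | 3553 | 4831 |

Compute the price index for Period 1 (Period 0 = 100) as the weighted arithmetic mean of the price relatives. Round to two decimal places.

crude oil: 34.3 × (87/61) = 34.3 × 1.426230 = 48.9197
nickel: 28.5 × (31679/24875) = 28.5 × 1.273528 = 36.2955
zinc: 37.2 × (4831/3553) = 37.2 × 1.359696 = 50.5807
Index = Σ wᵢ·(p₁ᵢ/p₀ᵢ) = 48.9197 + 36.2955 + 50.5807 = 135.7959

135.80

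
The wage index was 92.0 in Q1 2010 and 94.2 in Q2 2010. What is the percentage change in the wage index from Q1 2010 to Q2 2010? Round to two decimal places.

2.39%

Change = (94.2 − 92.0) / 92.0 × 100
       = 2.2 / 92.0 × 100 = 2.3913%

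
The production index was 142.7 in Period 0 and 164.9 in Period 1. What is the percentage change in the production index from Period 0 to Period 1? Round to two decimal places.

Change = (164.9 − 142.7) / 142.7 × 100
       = 22.2 / 142.7 × 100 = 15.5571%

15.56%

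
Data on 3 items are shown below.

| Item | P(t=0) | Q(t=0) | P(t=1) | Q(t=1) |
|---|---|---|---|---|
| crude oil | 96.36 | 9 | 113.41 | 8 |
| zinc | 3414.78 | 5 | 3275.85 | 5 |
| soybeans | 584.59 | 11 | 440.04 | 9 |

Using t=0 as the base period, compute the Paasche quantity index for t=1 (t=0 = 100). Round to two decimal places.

95.53

Paasche quantity index uses current-period prices as weights.
ΣP(t=1)·Q(t=1) = 113.41×8 + 3275.85×5 + 440.04×9 = 907.28 + 16379.25 + 3960.36 = 21246.89
ΣP(t=1)·Q(t=0) = 113.41×9 + 3275.85×5 + 440.04×11 = 1020.69 + 16379.25 + 4840.44 = 22240.38
Index = 21246.89 / 22240.38 × 100 = 95.5329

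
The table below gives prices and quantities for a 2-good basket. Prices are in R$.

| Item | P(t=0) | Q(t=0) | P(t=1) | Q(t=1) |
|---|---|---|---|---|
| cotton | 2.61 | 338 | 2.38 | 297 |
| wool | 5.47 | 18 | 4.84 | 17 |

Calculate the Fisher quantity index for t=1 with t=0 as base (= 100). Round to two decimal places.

Laspeyres component (base-period weights):
ΣP(t=0)Q(t=1) = 2.61×297 + 5.47×17 = 775.17 + 92.99 = 868.16
ΣP(t=0)Q(t=0) = 2.61×338 + 5.47×18 = 882.18 + 98.46 = 980.64
L = 868.16 / 980.64 × 100 = 88.5299
Paasche component (current-period weights):
ΣP(t=1)Q(t=1) = 2.38×297 + 4.84×17 = 706.86 + 82.28 = 789.14
ΣP(t=1)Q(t=0) = 2.38×338 + 4.84×18 = 804.44 + 87.12 = 891.56
P = 789.14 / 891.56 × 100 = 88.5123
Fisher = √(L × P) = √(88.5299 × 88.5123) = 88.5211

88.52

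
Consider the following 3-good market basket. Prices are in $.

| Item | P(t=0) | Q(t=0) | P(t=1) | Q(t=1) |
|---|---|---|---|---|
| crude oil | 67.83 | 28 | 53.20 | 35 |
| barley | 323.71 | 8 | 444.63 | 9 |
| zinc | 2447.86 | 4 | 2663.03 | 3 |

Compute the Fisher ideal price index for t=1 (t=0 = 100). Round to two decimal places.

Laspeyres component (base-period weights):
ΣP(t=1)Q(t=0) = 53.20×28 + 444.63×8 + 2663.03×4 = 1489.6 + 3557.04 + 10652.12 = 15698.76
ΣP(t=0)Q(t=0) = 67.83×28 + 323.71×8 + 2447.86×4 = 1899.24 + 2589.68 + 9791.44 = 14280.36
L = 15698.76 / 14280.36 × 100 = 109.9325
Paasche component (current-period weights):
ΣP(t=1)Q(t=1) = 53.20×35 + 444.63×9 + 2663.03×3 = 1862 + 4001.67 + 7989.09 = 13852.76
ΣP(t=0)Q(t=1) = 67.83×35 + 323.71×9 + 2447.86×3 = 2374.05 + 2913.39 + 7343.58 = 12631.02
P = 13852.76 / 12631.02 × 100 = 109.6725
Fisher = √(L × P) = √(109.9325 × 109.6725) = 109.8025

109.80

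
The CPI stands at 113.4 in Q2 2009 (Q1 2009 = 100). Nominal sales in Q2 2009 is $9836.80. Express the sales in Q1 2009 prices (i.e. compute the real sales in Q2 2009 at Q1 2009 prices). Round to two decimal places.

Real = Nominal ÷ (Index/100) = 9836.80 ÷ (113.4/100)
     = 9836.80 ÷ 1.134 = 8674.4268

8674.43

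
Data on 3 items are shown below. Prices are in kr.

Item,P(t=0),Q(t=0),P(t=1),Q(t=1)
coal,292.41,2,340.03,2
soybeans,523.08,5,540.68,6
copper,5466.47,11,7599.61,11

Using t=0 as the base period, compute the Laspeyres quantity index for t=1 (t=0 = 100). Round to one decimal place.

100.8

Laspeyres quantity index uses base-period prices as weights.
ΣP(t=0)·Q(t=1) = 292.41×2 + 523.08×6 + 5466.47×11 = 584.82 + 3138.48 + 60131.17 = 63854.47
ΣP(t=0)·Q(t=0) = 292.41×2 + 523.08×5 + 5466.47×11 = 584.82 + 2615.4 + 60131.17 = 63331.39
Index = 63854.47 / 63331.39 × 100 = 100.8259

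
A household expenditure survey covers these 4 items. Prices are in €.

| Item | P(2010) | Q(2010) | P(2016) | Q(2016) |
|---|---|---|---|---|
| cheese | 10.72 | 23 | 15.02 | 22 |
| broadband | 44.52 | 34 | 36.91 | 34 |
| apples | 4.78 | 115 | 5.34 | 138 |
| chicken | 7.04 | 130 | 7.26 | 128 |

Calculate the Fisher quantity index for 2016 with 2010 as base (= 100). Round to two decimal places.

102.80

Laspeyres component (base-period weights):
ΣP(2010)Q(2016) = 10.72×22 + 44.52×34 + 4.78×138 + 7.04×128 = 235.84 + 1513.68 + 659.64 + 901.12 = 3310.28
ΣP(2010)Q(2010) = 10.72×23 + 44.52×34 + 4.78×115 + 7.04×130 = 246.56 + 1513.68 + 549.7 + 915.2 = 3225.14
L = 3310.28 / 3225.14 × 100 = 102.6399
Paasche component (current-period weights):
ΣP(2016)Q(2016) = 15.02×22 + 36.91×34 + 5.34×138 + 7.26×128 = 330.44 + 1254.94 + 736.92 + 929.28 = 3251.58
ΣP(2016)Q(2010) = 15.02×23 + 36.91×34 + 5.34×115 + 7.26×130 = 345.46 + 1254.94 + 614.1 + 943.8 = 3158.3
P = 3251.58 / 3158.3 × 100 = 102.9535
Fisher = √(L × P) = √(102.6399 × 102.9535) = 102.7966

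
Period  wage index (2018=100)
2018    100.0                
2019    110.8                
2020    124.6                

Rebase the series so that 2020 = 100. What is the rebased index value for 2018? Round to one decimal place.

Rebased(2018) = 100.0 / 124.6 × 100 = 80.2568

80.3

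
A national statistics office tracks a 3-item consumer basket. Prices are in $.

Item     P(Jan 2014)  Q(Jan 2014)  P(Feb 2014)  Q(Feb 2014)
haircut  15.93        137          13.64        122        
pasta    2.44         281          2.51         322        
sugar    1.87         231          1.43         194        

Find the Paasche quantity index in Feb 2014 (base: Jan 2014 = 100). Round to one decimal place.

94.7

Paasche quantity index uses current-period prices as weights.
ΣP(Feb 2014)·Q(Feb 2014) = 13.64×122 + 2.51×322 + 1.43×194 = 1664.08 + 808.22 + 277.42 = 2749.72
ΣP(Feb 2014)·Q(Jan 2014) = 13.64×137 + 2.51×281 + 1.43×231 = 1868.68 + 705.31 + 330.33 = 2904.32
Index = 2749.72 / 2904.32 × 100 = 94.6769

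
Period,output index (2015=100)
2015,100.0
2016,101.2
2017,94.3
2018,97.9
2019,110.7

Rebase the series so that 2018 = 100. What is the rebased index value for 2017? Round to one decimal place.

Rebased(2017) = 94.3 / 97.9 × 100 = 96.3228

96.3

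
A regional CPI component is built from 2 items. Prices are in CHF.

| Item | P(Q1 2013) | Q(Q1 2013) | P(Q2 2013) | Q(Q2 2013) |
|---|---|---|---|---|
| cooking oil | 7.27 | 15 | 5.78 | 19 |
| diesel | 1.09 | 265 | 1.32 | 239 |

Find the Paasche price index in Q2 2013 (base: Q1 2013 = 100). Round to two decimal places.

106.69

Paasche price index uses current-period quantities as weights.
ΣP(Q2 2013)·Q(Q2 2013) = 5.78×19 + 1.32×239 = 109.82 + 315.48 = 425.3
ΣP(Q1 2013)·Q(Q2 2013) = 7.27×19 + 1.09×239 = 138.13 + 260.51 = 398.64
Index = 425.3 / 398.64 × 100 = 106.6877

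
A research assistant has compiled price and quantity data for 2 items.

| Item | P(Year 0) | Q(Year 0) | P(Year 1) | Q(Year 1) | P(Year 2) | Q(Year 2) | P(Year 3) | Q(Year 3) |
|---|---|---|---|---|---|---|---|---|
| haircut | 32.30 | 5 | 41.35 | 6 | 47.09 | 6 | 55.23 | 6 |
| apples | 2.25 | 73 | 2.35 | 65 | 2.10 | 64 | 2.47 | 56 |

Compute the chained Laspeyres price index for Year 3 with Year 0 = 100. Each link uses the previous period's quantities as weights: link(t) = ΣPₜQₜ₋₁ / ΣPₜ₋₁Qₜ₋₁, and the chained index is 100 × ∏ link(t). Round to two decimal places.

142.52

Link Year 0→Year 1:
ΣP(Year 1)Q(Year 0) = 41.35×5 + 2.35×73 = 206.75 + 171.55 = 378.3
ΣP(Year 0)Q(Year 0) = 32.30×5 + 2.25×73 = 161.5 + 164.25 = 325.75
link = 378.3/325.75 = 1.161320
Link Year 1→Year 2:
ΣP(Year 2)Q(Year 1) = 47.09×6 + 2.10×65 = 282.54 + 136.5 = 419.04
ΣP(Year 1)Q(Year 1) = 41.35×6 + 2.35×65 = 248.1 + 152.75 = 400.85
link = 419.04/400.85 = 1.045379
Link Year 2→Year 3:
ΣP(Year 3)Q(Year 2) = 55.23×6 + 2.47×64 = 331.38 + 158.08 = 489.46
ΣP(Year 2)Q(Year 2) = 47.09×6 + 2.10×64 = 282.54 + 134.4 = 416.94
link = 489.46/416.94 = 1.173934
Chained index = 100 × 1.161320 × 1.045379 × 1.173934 = 142.5178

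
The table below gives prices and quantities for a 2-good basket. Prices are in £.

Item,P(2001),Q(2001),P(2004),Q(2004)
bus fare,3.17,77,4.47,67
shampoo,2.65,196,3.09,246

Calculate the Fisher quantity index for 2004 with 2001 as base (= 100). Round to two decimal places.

Laspeyres component (base-period weights):
ΣP(2001)Q(2004) = 3.17×67 + 2.65×246 = 212.39 + 651.9 = 864.29
ΣP(2001)Q(2001) = 3.17×77 + 2.65×196 = 244.09 + 519.4 = 763.49
L = 864.29 / 763.49 × 100 = 113.2025
Paasche component (current-period weights):
ΣP(2004)Q(2004) = 4.47×67 + 3.09×246 = 299.49 + 760.14 = 1059.63
ΣP(2004)Q(2001) = 4.47×77 + 3.09×196 = 344.19 + 605.64 = 949.83
P = 1059.63 / 949.83 × 100 = 111.5600
Fisher = √(L × P) = √(113.2025 × 111.5600) = 112.3782

112.38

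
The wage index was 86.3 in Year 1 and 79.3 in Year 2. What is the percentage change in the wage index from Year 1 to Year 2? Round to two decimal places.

Change = (79.3 − 86.3) / 86.3 × 100
       = -7.0 / 86.3 × 100 = -8.1112%

-8.11%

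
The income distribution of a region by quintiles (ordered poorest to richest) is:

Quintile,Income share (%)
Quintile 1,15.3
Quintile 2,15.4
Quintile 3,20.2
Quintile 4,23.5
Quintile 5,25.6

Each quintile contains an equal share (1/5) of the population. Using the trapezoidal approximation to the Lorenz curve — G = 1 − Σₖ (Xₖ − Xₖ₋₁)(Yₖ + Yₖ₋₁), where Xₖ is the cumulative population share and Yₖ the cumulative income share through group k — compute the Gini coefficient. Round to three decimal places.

0.115

Cumulative income shares Yₖ: 0.1530, 0.3070, 0.5090, 0.7440, 1.0000
Σ (Xₖ−Xₖ₋₁)(Yₖ+Yₖ₋₁) = (1/5)(0.1530+0.0000) + (1/5)(0.3070+0.1530) + (1/5)(0.5090+0.3070) + (1/5)(0.7440+0.5090) + (1/5)(1.0000+0.7440)
  = 0.0306 + 0.0920 + 0.1632 + 0.2506 + 0.3488 = 0.8852
G = 1 − 0.8852 = 0.1148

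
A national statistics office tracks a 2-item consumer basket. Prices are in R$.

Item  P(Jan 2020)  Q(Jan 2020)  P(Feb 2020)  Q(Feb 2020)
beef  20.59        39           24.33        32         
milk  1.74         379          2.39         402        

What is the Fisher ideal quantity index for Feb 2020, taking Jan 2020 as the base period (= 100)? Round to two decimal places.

93.33

Laspeyres component (base-period weights):
ΣP(Jan 2020)Q(Feb 2020) = 20.59×32 + 1.74×402 = 658.88 + 699.48 = 1358.36
ΣP(Jan 2020)Q(Jan 2020) = 20.59×39 + 1.74×379 = 803.01 + 659.46 = 1462.47
L = 1358.36 / 1462.47 × 100 = 92.8812
Paasche component (current-period weights):
ΣP(Feb 2020)Q(Feb 2020) = 24.33×32 + 2.39×402 = 778.56 + 960.78 = 1739.34
ΣP(Feb 2020)Q(Jan 2020) = 24.33×39 + 2.39×379 = 948.87 + 905.81 = 1854.68
P = 1739.34 / 1854.68 × 100 = 93.7811
Fisher = √(L × P) = √(92.8812 × 93.7811) = 93.3301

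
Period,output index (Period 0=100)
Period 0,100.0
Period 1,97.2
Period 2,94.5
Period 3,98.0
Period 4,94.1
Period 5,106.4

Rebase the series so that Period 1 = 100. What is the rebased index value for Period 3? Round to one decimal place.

Rebased(Period 3) = 98.0 / 97.2 × 100 = 100.8230

100.8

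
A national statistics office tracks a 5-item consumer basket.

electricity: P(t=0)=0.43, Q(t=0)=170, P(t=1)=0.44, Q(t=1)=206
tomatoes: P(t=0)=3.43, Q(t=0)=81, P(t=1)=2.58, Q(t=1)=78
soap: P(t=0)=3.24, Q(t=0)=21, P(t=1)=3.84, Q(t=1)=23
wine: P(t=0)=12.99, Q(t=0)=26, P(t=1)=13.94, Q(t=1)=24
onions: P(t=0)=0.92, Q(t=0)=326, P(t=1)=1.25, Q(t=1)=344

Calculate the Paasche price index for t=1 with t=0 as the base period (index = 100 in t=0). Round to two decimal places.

Paasche price index uses current-period quantities as weights.
ΣP(t=1)·Q(t=1) = 0.44×206 + 2.58×78 + 3.84×23 + 13.94×24 + 1.25×344 = 90.64 + 201.24 + 88.32 + 334.56 + 430 = 1144.76
ΣP(t=0)·Q(t=1) = 0.43×206 + 3.43×78 + 3.24×23 + 12.99×24 + 0.92×344 = 88.58 + 267.54 + 74.52 + 311.76 + 316.48 = 1058.88
Index = 1144.76 / 1058.88 × 100 = 108.1105

108.11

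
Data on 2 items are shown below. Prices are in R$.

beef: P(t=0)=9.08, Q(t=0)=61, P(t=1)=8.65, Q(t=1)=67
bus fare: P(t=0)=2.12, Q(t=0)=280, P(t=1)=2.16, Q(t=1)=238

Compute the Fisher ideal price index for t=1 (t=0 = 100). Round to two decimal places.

Laspeyres component (base-period weights):
ΣP(t=1)Q(t=0) = 8.65×61 + 2.16×280 = 527.65 + 604.8 = 1132.45
ΣP(t=0)Q(t=0) = 9.08×61 + 2.12×280 = 553.88 + 593.6 = 1147.48
L = 1132.45 / 1147.48 × 100 = 98.6902
Paasche component (current-period weights):
ΣP(t=1)Q(t=1) = 8.65×67 + 2.16×238 = 579.55 + 514.08 = 1093.63
ΣP(t=0)Q(t=1) = 9.08×67 + 2.12×238 = 608.36 + 504.56 = 1112.92
P = 1093.63 / 1112.92 × 100 = 98.2667
Fisher = √(L × P) = √(98.6902 × 98.2667) = 98.4782

98.48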